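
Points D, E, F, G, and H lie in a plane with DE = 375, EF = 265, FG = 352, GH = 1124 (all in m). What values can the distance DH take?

The maximum is all hops collinear in one direction: 375 + 265 + 352 + 1124 = 2116.
The longest hop is 1124; the others sum to 992. Folding the others back against it leaves at least 1124 − 992 = 132.

132 ≤ DH ≤ 2116 m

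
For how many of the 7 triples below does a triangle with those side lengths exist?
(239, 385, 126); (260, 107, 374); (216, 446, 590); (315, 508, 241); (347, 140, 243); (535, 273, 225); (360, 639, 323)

(126,239,385): 126+239 ≤ 385 → not valid
(107,260,374): 107+260 ≤ 374 → not valid
(216,446,590): 216+446 > 590 → valid
(241,315,508): 241+315 > 508 → valid
(140,243,347): 140+243 > 347 → valid
(225,273,535): 225+273 ≤ 535 → not valid
(323,360,639): 323+360 > 639 → valid
4 of the 7 triples form a triangle.

4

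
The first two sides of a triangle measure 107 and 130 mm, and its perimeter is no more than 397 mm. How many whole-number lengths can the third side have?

137

Triangle inequality: 23 < x < 237. Perimeter ≤ 397 gives x ≤ 397 − 107 − 130 = 160.
So 23 < x ≤ 160; integers 24 through 160: 137 values.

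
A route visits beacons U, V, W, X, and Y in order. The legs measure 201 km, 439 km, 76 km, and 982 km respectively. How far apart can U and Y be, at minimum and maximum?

266 ≤ UY ≤ 1698 km

The maximum is all hops collinear in one direction: 201 + 439 + 76 + 982 = 1698.
The longest hop is 982; the others sum to 716. Folding the others back against it leaves at least 982 − 716 = 266.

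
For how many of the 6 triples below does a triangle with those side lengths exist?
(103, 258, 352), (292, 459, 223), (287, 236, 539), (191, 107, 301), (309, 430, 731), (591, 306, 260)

(103,258,352): 103+258 > 352 → valid
(223,292,459): 223+292 > 459 → valid
(236,287,539): 236+287 ≤ 539 → not valid
(107,191,301): 107+191 ≤ 301 → not valid
(309,430,731): 309+430 > 731 → valid
(260,306,591): 260+306 ≤ 591 → not valid
3 of the 6 triples form a triangle.

3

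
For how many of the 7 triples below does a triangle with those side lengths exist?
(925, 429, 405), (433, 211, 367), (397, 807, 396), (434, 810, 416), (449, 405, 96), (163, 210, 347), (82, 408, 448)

5

(405,429,925): 405+429 ≤ 925 → not valid
(211,367,433): 211+367 > 433 → valid
(396,397,807): 396+397 ≤ 807 → not valid
(416,434,810): 416+434 > 810 → valid
(96,405,449): 96+405 > 449 → valid
(163,210,347): 163+210 > 347 → valid
(82,408,448): 82+408 > 448 → valid
5 of the 7 triples form a triangle.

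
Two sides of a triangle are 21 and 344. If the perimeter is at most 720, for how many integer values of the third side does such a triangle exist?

32

Triangle inequality: 323 < x < 365. Perimeter ≤ 720 gives x ≤ 720 − 21 − 344 = 355.
So 323 < x ≤ 355; integers 324 through 355: 32 values.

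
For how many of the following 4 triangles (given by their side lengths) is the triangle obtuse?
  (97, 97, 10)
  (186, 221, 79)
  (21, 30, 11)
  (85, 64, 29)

(97,97,10): 10²+97² = 9509 > 9409 = 97² → acute
(186,221,79): 79²+186² = 40837 < 48841 = 221² → obtuse
(21,30,11): 11²+21² = 562 < 900 = 30² → obtuse
(85,64,29): 29²+64² = 4937 < 7225 = 85² → obtuse
3 of the 4 are obtuse.

3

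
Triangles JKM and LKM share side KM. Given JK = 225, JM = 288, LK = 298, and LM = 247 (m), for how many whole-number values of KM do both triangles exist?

449

From triangle JKM: 63 < KM < 513.
From triangle LKM: 51 < KM < 545.
Intersection: 63 < KM < 513, so integers 64 through 512: 449 values.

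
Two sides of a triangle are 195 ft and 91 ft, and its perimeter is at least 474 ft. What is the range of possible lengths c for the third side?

Triangle inequality alone gives 104 < c < 286.
The perimeter condition gives c ≥ 474 − 195 − 91 = 188.
Intersecting the two: 188 ≤ c < 286.

188 ≤ c < 286 ft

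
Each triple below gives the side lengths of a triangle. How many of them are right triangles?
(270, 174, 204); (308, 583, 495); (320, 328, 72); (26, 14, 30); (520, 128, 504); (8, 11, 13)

(270,174,204): 174²+204² = 71892 < 72900 = 270² → obtuse
(308,583,495): 308²+495² = 339889 = 583² → right
(320,328,72): 72²+320² = 107584 = 328² → right
(26,14,30): 14²+26² = 872 < 900 = 30² → obtuse
(520,128,504): 128²+504² = 270400 = 520² → right
(8,11,13): 8²+11² = 185 > 169 = 13² → acute
3 of the 6 are right.

3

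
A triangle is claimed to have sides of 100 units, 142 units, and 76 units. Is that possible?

Yes

The longest side is 142, and the other two sum to 176.
Since 176 > 142, the triangle inequality holds.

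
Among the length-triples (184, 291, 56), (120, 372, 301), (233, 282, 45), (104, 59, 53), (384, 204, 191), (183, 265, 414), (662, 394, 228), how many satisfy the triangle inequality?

4

(56,184,291): 56+184 ≤ 291 → not valid
(120,301,372): 120+301 > 372 → valid
(45,233,282): 45+233 ≤ 282 → not valid
(53,59,104): 53+59 > 104 → valid
(191,204,384): 191+204 > 384 → valid
(183,265,414): 183+265 > 414 → valid
(228,394,662): 228+394 ≤ 662 → not valid
4 of the 7 triples form a triangle.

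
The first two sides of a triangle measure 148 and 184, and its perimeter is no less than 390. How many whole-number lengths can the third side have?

274

Triangle inequality: 36 < x < 332. Perimeter ≥ 390 gives x ≥ 390 − 148 − 184 = 58.
So 58 ≤ x < 332; integers 58 through 331: 274 values.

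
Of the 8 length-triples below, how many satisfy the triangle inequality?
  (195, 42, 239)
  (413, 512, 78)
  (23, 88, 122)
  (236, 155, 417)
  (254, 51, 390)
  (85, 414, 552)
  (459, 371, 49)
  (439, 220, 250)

(42,195,239): 42+195 ≤ 239 → not valid
(78,413,512): 78+413 ≤ 512 → not valid
(23,88,122): 23+88 ≤ 122 → not valid
(155,236,417): 155+236 ≤ 417 → not valid
(51,254,390): 51+254 ≤ 390 → not valid
(85,414,552): 85+414 ≤ 552 → not valid
(49,371,459): 49+371 ≤ 459 → not valid
(220,250,439): 220+250 > 439 → valid
1 of the 8 triples forms a triangle.

1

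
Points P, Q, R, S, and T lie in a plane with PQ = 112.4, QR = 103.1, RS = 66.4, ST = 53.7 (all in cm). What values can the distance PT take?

0 ≤ PT ≤ 335.6 cm

The maximum is all hops collinear in one direction: 112.4 + 103.1 + 66.4 + 53.7 = 335.6.
The longest hop is 112.4; the others sum to 223.2. Since 112.4 ≤ 223.2, the path can fold back on itself completely, so the minimum distance is 0.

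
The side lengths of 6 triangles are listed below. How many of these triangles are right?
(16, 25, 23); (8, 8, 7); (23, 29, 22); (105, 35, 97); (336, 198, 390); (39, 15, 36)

(16,25,23): 16²+23² = 785 > 625 = 25² → acute
(8,8,7): 7²+8² = 113 > 64 = 8² → acute
(23,29,22): 22²+23² = 1013 > 841 = 29² → acute
(105,35,97): 35²+97² = 10634 < 11025 = 105² → obtuse
(336,198,390): 198²+336² = 152100 = 390² → right
(39,15,36): 15²+36² = 1521 = 39² → right
2 of the 6 are right.

2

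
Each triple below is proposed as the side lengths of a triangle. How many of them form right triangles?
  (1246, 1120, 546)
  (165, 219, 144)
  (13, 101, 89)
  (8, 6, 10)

3

(1246,1120,546): 546²+1120² = 1552516 = 1246² → right
(165,219,144): 144²+165² = 47961 = 219² → right
(13,101,89): 13²+89² = 8090 < 10201 = 101² → obtuse
(8,6,10): 6²+8² = 100 = 10² → right
3 of the 4 are right.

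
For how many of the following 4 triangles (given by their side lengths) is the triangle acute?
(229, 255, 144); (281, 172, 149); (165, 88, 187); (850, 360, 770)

1

(229,255,144): 144²+229² = 73177 > 65025 = 255² → acute
(281,172,149): 149²+172² = 51785 < 78961 = 281² → obtuse
(165,88,187): 88²+165² = 34969 = 187² → right
(850,360,770): 360²+770² = 722500 = 850² → right
1 of the 4 is acute.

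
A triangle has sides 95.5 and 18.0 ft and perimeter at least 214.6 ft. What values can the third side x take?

101.1 ≤ x < 113.5 ft

Triangle inequality alone gives 77.5 < x < 113.5.
The perimeter condition gives x ≥ 214.6 − 95.5 − 18.0 = 101.1.
Intersecting the two: 101.1 ≤ x < 113.5.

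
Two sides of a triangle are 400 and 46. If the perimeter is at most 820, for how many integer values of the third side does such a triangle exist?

20

Triangle inequality: 354 < x < 446. Perimeter ≤ 820 gives x ≤ 820 − 400 − 46 = 374.
So 354 < x ≤ 374; integers 355 through 374: 20 values.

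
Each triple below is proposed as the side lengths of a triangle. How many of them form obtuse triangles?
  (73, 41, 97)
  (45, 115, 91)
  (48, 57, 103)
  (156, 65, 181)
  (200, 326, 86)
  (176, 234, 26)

4

(73,41,97): 41²+73² = 7010 < 9409 = 97² → obtuse
(45,115,91): 45²+91² = 10306 < 13225 = 115² → obtuse
(48,57,103): 48²+57² = 5553 < 10609 = 103² → obtuse
(156,65,181): 65²+156² = 28561 < 32761 = 181² → obtuse
(200,326,86): 86+200 ≤ 326, not a triangle
(176,234,26): 26+176 ≤ 234, not a triangle
4 of the 6 are obtuse.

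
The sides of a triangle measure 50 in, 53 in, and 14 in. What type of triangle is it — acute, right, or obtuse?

Compare the square of the longest side to the sum of squares of the other two: 14² + 50² = 2696 < 2809 = 53².

obtuse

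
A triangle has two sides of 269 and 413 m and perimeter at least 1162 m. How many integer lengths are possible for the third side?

Triangle inequality: 144 < x < 682. Perimeter ≥ 1162 gives x ≥ 1162 − 269 − 413 = 480.
So 480 ≤ x < 682; integers 480 through 681: 202 values.

202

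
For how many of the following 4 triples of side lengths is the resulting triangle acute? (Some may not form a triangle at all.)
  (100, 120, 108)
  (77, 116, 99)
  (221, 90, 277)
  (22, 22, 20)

3

(100,120,108): 100²+108² = 21664 > 14400 = 120² → acute
(77,116,99): 77²+99² = 15730 > 13456 = 116² → acute
(221,90,277): 90²+221² = 56941 < 76729 = 277² → obtuse
(22,22,20): 20²+22² = 884 > 484 = 22² → acute
3 of the 4 are acute.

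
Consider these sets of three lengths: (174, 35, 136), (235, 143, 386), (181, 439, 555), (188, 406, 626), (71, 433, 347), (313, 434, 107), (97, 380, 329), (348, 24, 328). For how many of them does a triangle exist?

3

(35,136,174): 35+136 ≤ 174 → not valid
(143,235,386): 143+235 ≤ 386 → not valid
(181,439,555): 181+439 > 555 → valid
(188,406,626): 188+406 ≤ 626 → not valid
(71,347,433): 71+347 ≤ 433 → not valid
(107,313,434): 107+313 ≤ 434 → not valid
(97,329,380): 97+329 > 380 → valid
(24,328,348): 24+328 > 348 → valid
3 of the 8 triples form a triangle.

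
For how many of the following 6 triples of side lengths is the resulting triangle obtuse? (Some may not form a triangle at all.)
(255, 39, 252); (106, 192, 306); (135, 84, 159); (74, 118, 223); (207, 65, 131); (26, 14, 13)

1

(255,39,252): 39²+252² = 65025 = 255² → right
(106,192,306): 106+192 ≤ 306, not a triangle
(135,84,159): 84²+135² = 25281 = 159² → right
(74,118,223): 74+118 ≤ 223, not a triangle
(207,65,131): 65+131 ≤ 207, not a triangle
(26,14,13): 13²+14² = 365 < 676 = 26² → obtuse
1 of the 6 is obtuse.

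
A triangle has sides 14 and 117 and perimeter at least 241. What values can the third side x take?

110 ≤ x < 131

Triangle inequality alone gives 103 < x < 131.
The perimeter condition gives x ≥ 241 − 14 − 117 = 110.
Intersecting the two: 110 ≤ x < 131.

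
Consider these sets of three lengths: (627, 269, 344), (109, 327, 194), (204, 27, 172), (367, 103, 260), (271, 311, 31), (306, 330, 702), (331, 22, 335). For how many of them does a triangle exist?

1

(269,344,627): 269+344 ≤ 627 → not valid
(109,194,327): 109+194 ≤ 327 → not valid
(27,172,204): 27+172 ≤ 204 → not valid
(103,260,367): 103+260 ≤ 367 → not valid
(31,271,311): 31+271 ≤ 311 → not valid
(306,330,702): 306+330 ≤ 702 → not valid
(22,331,335): 22+331 > 335 → valid
1 of the 7 triples forms a triangle.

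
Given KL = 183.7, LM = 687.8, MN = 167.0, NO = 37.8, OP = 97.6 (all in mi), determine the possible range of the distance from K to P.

The maximum is all hops collinear in one direction: 183.7 + 687.8 + 167.0 + 37.8 + 97.6 = 1173.9.
The longest hop is 687.8; the others sum to 486.1. Folding the others back against it leaves at least 687.8 − 486.1 = 201.7.

201.7 ≤ KP ≤ 1173.9 mi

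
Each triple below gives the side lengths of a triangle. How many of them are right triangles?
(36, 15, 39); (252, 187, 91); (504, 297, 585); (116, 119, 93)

2

(36,15,39): 15²+36² = 1521 = 39² → right
(252,187,91): 91²+187² = 43250 < 63504 = 252² → obtuse
(504,297,585): 297²+504² = 342225 = 585² → right
(116,119,93): 93²+116² = 22105 > 14161 = 119² → acute
2 of the 4 are right.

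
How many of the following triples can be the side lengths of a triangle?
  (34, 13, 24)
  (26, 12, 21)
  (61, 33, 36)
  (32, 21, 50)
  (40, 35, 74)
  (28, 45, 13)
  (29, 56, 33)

(13,24,34): 13+24 > 34 → valid
(12,21,26): 12+21 > 26 → valid
(33,36,61): 33+36 > 61 → valid
(21,32,50): 21+32 > 50 → valid
(35,40,74): 35+40 > 74 → valid
(13,28,45): 13+28 ≤ 45 → not valid
(29,33,56): 29+33 > 56 → valid
6 of the 7 triples form a triangle.

6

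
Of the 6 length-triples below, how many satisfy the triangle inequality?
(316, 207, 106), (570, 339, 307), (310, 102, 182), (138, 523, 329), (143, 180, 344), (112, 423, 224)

1

(106,207,316): 106+207 ≤ 316 → not valid
(307,339,570): 307+339 > 570 → valid
(102,182,310): 102+182 ≤ 310 → not valid
(138,329,523): 138+329 ≤ 523 → not valid
(143,180,344): 143+180 ≤ 344 → not valid
(112,224,423): 112+224 ≤ 423 → not valid
1 of the 6 triples forms a triangle.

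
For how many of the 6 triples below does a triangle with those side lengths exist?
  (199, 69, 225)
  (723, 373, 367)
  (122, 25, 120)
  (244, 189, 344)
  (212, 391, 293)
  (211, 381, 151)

5

(69,199,225): 69+199 > 225 → valid
(367,373,723): 367+373 > 723 → valid
(25,120,122): 25+120 > 122 → valid
(189,244,344): 189+244 > 344 → valid
(212,293,391): 212+293 > 391 → valid
(151,211,381): 151+211 ≤ 381 → not valid
5 of the 6 triples form a triangle.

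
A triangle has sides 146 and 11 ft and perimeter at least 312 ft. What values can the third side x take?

155 ≤ x < 157 ft

Triangle inequality alone gives 135 < x < 157.
The perimeter condition gives x ≥ 312 − 146 − 11 = 155.
Intersecting the two: 155 ≤ x < 157.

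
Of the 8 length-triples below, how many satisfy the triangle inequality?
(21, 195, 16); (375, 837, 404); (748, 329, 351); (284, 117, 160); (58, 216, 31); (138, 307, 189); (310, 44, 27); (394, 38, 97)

(16,21,195): 16+21 ≤ 195 → not valid
(375,404,837): 375+404 ≤ 837 → not valid
(329,351,748): 329+351 ≤ 748 → not valid
(117,160,284): 117+160 ≤ 284 → not valid
(31,58,216): 31+58 ≤ 216 → not valid
(138,189,307): 138+189 > 307 → valid
(27,44,310): 27+44 ≤ 310 → not valid
(38,97,394): 38+97 ≤ 394 → not valid
1 of the 8 triples forms a triangle.

1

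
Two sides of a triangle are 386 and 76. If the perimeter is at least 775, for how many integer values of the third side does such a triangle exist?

149

Triangle inequality: 310 < x < 462. Perimeter ≥ 775 gives x ≥ 775 − 386 − 76 = 313.
So 313 ≤ x < 462; integers 313 through 461: 149 values.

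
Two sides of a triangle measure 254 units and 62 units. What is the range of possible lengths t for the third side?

192 < t < 316

By the triangle inequality, t must be less than 254 + 62 = 316 and greater than |254 − 62| = 192.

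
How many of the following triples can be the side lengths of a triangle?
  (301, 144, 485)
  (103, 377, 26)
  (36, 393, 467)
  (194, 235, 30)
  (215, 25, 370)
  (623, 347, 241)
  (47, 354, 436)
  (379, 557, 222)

(144,301,485): 144+301 ≤ 485 → not valid
(26,103,377): 26+103 ≤ 377 → not valid
(36,393,467): 36+393 ≤ 467 → not valid
(30,194,235): 30+194 ≤ 235 → not valid
(25,215,370): 25+215 ≤ 370 → not valid
(241,347,623): 241+347 ≤ 623 → not valid
(47,354,436): 47+354 ≤ 436 → not valid
(222,379,557): 222+379 > 557 → valid
1 of the 8 triples forms a triangle.

1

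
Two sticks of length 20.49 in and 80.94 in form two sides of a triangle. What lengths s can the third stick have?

60.45 < s < 101.43 (in)

By the triangle inequality, s must be less than 20.49 + 80.94 = 101.43 and greater than |20.49 − 80.94| = 60.45.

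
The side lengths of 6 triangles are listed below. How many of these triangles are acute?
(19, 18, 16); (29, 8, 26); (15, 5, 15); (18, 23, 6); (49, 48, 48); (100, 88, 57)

(19,18,16): 16²+18² = 580 > 361 = 19² → acute
(29,8,26): 8²+26² = 740 < 841 = 29² → obtuse
(15,5,15): 5²+15² = 250 > 225 = 15² → acute
(18,23,6): 6²+18² = 360 < 529 = 23² → obtuse
(49,48,48): 48²+48² = 4608 > 2401 = 49² → acute
(100,88,57): 57²+88² = 10993 > 10000 = 100² → acute
4 of the 6 are acute.

4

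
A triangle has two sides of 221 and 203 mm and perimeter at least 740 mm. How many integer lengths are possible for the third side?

Triangle inequality: 18 < x < 424. Perimeter ≥ 740 gives x ≥ 740 − 221 − 203 = 316.
So 316 ≤ x < 424; integers 316 through 423: 108 values.

108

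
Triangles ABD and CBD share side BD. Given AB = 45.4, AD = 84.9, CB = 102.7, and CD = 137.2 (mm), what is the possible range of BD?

From triangle ABD: |45.4 − 84.9| < BD < 45.4 + 84.9, i.e. 39.5 < BD < 130.3.
From triangle CBD: 34.5 < BD < 239.9.
Both must hold, so BD lies in the intersection.

39.5 < BD < 130.3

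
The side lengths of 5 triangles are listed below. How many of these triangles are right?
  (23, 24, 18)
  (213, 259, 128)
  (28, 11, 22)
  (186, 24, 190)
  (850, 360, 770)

(23,24,18): 18²+23² = 853 > 576 = 24² → acute
(213,259,128): 128²+213² = 61753 < 67081 = 259² → obtuse
(28,11,22): 11²+22² = 605 < 784 = 28² → obtuse
(186,24,190): 24²+186² = 35172 < 36100 = 190² → obtuse
(850,360,770): 360²+770² = 722500 = 850² → right
1 of the 5 is right.

1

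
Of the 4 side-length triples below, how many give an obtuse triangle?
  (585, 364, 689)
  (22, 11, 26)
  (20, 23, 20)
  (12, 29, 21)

2

(585,364,689): 364²+585² = 474721 = 689² → right
(22,11,26): 11²+22² = 605 < 676 = 26² → obtuse
(20,23,20): 20²+20² = 800 > 529 = 23² → acute
(12,29,21): 12²+21² = 585 < 841 = 29² → obtuse
2 of the 4 are obtuse.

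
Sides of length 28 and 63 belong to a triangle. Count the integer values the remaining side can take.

55

The third side lies in the open interval (35, 91).
Integers from 36 to 90 inclusive: 90 − 36 + 1 = 55.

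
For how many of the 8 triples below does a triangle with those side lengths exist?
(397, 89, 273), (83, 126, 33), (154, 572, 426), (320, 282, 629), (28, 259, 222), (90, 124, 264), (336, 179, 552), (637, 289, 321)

(89,273,397): 89+273 ≤ 397 → not valid
(33,83,126): 33+83 ≤ 126 → not valid
(154,426,572): 154+426 > 572 → valid
(282,320,629): 282+320 ≤ 629 → not valid
(28,222,259): 28+222 ≤ 259 → not valid
(90,124,264): 90+124 ≤ 264 → not valid
(179,336,552): 179+336 ≤ 552 → not valid
(289,321,637): 289+321 ≤ 637 → not valid
1 of the 8 triples forms a triangle.

1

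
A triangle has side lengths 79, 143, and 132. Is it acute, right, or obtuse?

acute

Compare the square of the longest side to the sum of squares of the other two: 79² + 132² = 23665 > 20449 = 143².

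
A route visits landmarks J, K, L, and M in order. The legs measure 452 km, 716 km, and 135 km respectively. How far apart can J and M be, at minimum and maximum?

129 ≤ JM ≤ 1303 km

The maximum is all hops collinear in one direction: 452 + 716 + 135 = 1303.
The longest hop is 716; the others sum to 587. Folding the others back against it leaves at least 716 − 587 = 129.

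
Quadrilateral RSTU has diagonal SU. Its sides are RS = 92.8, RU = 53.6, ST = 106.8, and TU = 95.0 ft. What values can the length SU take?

39.2 < SU < 146.4

From triangle RSU: |92.8 − 53.6| < SU < 92.8 + 53.6, i.e. 39.2 < SU < 146.4.
From triangle TSU: 11.8 < SU < 201.8.
Both must hold, so SU lies in the intersection.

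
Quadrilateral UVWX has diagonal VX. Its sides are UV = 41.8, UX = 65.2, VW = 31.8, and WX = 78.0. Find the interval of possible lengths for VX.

From triangle UVX: |41.8 − 65.2| < VX < 41.8 + 65.2, i.e. 23.4 < VX < 107.0.
From triangle WVX: 46.2 < VX < 109.8.
Both must hold, so VX lies in the intersection.

46.2 < VX < 107.0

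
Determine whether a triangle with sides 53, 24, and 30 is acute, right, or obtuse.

Compare the square of the longest side to the sum of squares of the other two: 24² + 30² = 1476 < 2809 = 53².

obtuse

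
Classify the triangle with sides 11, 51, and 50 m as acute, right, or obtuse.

acute

Compare the square of the longest side to the sum of squares of the other two: 11² + 50² = 2621 > 2601 = 51².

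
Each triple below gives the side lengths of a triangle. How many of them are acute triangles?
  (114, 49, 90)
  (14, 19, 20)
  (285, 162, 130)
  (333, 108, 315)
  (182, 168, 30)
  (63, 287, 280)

1

(114,49,90): 49²+90² = 10501 < 12996 = 114² → obtuse
(14,19,20): 14²+19² = 557 > 400 = 20² → acute
(285,162,130): 130²+162² = 43144 < 81225 = 285² → obtuse
(333,108,315): 108²+315² = 110889 = 333² → right
(182,168,30): 30²+168² = 29124 < 33124 = 182² → obtuse
(63,287,280): 63²+280² = 82369 = 287² → right
1 of the 6 is acute.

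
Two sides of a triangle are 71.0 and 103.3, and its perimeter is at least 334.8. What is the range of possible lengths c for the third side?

Triangle inequality alone gives 32.3 < c < 174.3.
The perimeter condition gives c ≥ 334.8 − 71.0 − 103.3 = 160.5.
Intersecting the two: 160.5 ≤ c < 174.3.

160.5 ≤ c < 174.3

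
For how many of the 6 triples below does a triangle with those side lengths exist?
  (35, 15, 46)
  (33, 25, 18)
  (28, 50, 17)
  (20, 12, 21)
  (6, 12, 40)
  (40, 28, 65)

4

(15,35,46): 15+35 > 46 → valid
(18,25,33): 18+25 > 33 → valid
(17,28,50): 17+28 ≤ 50 → not valid
(12,20,21): 12+20 > 21 → valid
(6,12,40): 6+12 ≤ 40 → not valid
(28,40,65): 28+40 > 65 → valid
4 of the 6 triples form a triangle.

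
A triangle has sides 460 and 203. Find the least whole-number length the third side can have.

The third side must be strictly greater than |460 − 203| = 257.
The smallest integer above 257 is 258.

258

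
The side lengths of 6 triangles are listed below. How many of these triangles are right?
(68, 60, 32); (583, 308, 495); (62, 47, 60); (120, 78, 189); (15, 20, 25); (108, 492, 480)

(68,60,32): 32²+60² = 4624 = 68² → right
(583,308,495): 308²+495² = 339889 = 583² → right
(62,47,60): 47²+60² = 5809 > 3844 = 62² → acute
(120,78,189): 78²+120² = 20484 < 35721 = 189² → obtuse
(15,20,25): 15²+20² = 625 = 25² → right
(108,492,480): 108²+480² = 242064 = 492² → right
4 of the 6 are right.

4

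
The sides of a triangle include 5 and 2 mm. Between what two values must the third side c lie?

By the triangle inequality, c must be less than 5 + 2 = 7 and greater than |5 − 2| = 3.

3 < c < 7 (mm)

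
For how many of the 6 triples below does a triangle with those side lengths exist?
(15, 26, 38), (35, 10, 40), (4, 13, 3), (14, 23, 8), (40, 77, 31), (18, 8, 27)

(15,26,38): 15+26 > 38 → valid
(10,35,40): 10+35 > 40 → valid
(3,4,13): 3+4 ≤ 13 → not valid
(8,14,23): 8+14 ≤ 23 → not valid
(31,40,77): 31+40 ≤ 77 → not valid
(8,18,27): 8+18 ≤ 27 → not valid
2 of the 6 triples form a triangle.

2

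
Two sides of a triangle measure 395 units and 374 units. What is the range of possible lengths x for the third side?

21 < x < 769

By the triangle inequality, x must be less than 395 + 374 = 769 and greater than |395 − 374| = 21.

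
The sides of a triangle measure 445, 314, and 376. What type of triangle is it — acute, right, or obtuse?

Compare the square of the longest side to the sum of squares of the other two: 314² + 376² = 239972 > 198025 = 445².

acute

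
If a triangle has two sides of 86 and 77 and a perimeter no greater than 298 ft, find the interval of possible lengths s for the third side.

Triangle inequality alone gives 9 < s < 163.
The perimeter condition gives s ≤ 298 − 86 − 77 = 135.
Intersecting the two: 9 < s ≤ 135.

9 < s ≤ 135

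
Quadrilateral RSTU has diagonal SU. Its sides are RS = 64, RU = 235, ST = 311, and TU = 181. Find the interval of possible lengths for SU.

From triangle RSU: |64 − 235| < SU < 64 + 235, i.e. 171 < SU < 299.
From triangle TSU: 130 < SU < 492.
Both must hold, so SU lies in the intersection.

171 < SU < 299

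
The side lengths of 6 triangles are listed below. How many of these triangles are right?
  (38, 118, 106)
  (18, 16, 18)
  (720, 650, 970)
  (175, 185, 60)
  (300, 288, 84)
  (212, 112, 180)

(38,118,106): 38²+106² = 12680 < 13924 = 118² → obtuse
(18,16,18): 16²+18² = 580 > 324 = 18² → acute
(720,650,970): 650²+720² = 940900 = 970² → right
(175,185,60): 60²+175² = 34225 = 185² → right
(300,288,84): 84²+288² = 90000 = 300² → right
(212,112,180): 112²+180² = 44944 = 212² → right
4 of the 6 are right.

4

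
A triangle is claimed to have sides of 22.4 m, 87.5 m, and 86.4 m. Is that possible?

The longest side is 87.5, and the other two sum to 108.8.
Since 108.8 > 87.5, the triangle inequality holds.

Yes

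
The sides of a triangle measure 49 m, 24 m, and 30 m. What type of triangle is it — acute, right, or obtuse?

Compare the square of the longest side to the sum of squares of the other two: 24² + 30² = 1476 < 2401 = 49².

obtuse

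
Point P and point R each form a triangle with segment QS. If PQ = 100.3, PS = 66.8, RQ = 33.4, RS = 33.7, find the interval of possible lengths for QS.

From triangle PQS: |100.3 − 66.8| < QS < 100.3 + 66.8, i.e. 33.5 < QS < 167.1.
From triangle RQS: 0.3 < QS < 67.1.
Both must hold, so QS lies in the intersection.

33.5 < QS < 67.1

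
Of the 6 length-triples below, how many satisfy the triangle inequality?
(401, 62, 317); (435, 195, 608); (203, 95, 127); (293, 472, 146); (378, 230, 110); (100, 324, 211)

2

(62,317,401): 62+317 ≤ 401 → not valid
(195,435,608): 195+435 > 608 → valid
(95,127,203): 95+127 > 203 → valid
(146,293,472): 146+293 ≤ 472 → not valid
(110,230,378): 110+230 ≤ 378 → not valid
(100,211,324): 100+211 ≤ 324 → not valid
2 of the 6 triples form a triangle.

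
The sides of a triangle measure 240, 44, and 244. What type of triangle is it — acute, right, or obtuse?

Compare the square of the longest side to the sum of squares of the other two: 44² + 240² = 59536 = 244².

right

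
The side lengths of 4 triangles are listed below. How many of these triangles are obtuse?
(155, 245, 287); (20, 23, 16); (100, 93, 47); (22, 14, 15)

1

(155,245,287): 155²+245² = 84050 > 82369 = 287² → acute
(20,23,16): 16²+20² = 656 > 529 = 23² → acute
(100,93,47): 47²+93² = 10858 > 10000 = 100² → acute
(22,14,15): 14²+15² = 421 < 484 = 22² → obtuse
1 of the 4 is obtuse.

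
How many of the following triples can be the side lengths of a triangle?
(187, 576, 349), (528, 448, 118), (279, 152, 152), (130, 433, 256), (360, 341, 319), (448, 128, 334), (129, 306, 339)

5

(187,349,576): 187+349 ≤ 576 → not valid
(118,448,528): 118+448 > 528 → valid
(152,152,279): 152+152 > 279 → valid
(130,256,433): 130+256 ≤ 433 → not valid
(319,341,360): 319+341 > 360 → valid
(128,334,448): 128+334 > 448 → valid
(129,306,339): 129+306 > 339 → valid
5 of the 7 triples form a triangle.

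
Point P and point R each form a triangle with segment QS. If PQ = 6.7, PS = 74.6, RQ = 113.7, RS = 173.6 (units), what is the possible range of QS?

67.9 < QS < 81.3

From triangle PQS: |6.7 − 74.6| < QS < 6.7 + 74.6, i.e. 67.9 < QS < 81.3.
From triangle RQS: 59.9 < QS < 287.3.
Both must hold, so QS lies in the intersection.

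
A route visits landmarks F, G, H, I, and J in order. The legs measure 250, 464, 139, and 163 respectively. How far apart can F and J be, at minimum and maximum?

0 ≤ FJ ≤ 1016

The maximum is all hops collinear in one direction: 250 + 464 + 139 + 163 = 1016.
The longest hop is 464; the others sum to 552. Since 464 ≤ 552, the path can fold back on itself completely, so the minimum distance is 0.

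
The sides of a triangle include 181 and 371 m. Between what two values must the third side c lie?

190 < c < 552 (m)

By the triangle inequality, c must be less than 181 + 371 = 552 and greater than |181 − 371| = 190.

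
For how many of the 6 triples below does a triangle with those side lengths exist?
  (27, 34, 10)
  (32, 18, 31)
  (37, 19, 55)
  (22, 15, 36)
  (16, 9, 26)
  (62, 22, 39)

(10,27,34): 10+27 > 34 → valid
(18,31,32): 18+31 > 32 → valid
(19,37,55): 19+37 > 55 → valid
(15,22,36): 15+22 > 36 → valid
(9,16,26): 9+16 ≤ 26 → not valid
(22,39,62): 22+39 ≤ 62 → not valid
4 of the 6 triples form a triangle.

4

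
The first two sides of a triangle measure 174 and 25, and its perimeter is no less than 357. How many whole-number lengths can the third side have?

Triangle inequality: 149 < x < 199. Perimeter ≥ 357 gives x ≥ 357 − 174 − 25 = 158.
So 158 ≤ x < 199; integers 158 through 198: 41 values.

41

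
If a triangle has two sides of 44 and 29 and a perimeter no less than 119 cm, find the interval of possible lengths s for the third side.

46 ≤ s < 73 cm

Triangle inequality alone gives 15 < s < 73.
The perimeter condition gives s ≥ 119 − 44 − 29 = 46.
Intersecting the two: 46 ≤ s < 73.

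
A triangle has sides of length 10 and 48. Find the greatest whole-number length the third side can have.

57

The third side must be strictly less than 10 + 48 = 58.
The largest integer below 58 is 57.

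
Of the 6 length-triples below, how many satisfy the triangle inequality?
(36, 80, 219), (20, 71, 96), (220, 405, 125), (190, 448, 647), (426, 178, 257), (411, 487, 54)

(36,80,219): 36+80 ≤ 219 → not valid
(20,71,96): 20+71 ≤ 96 → not valid
(125,220,405): 125+220 ≤ 405 → not valid
(190,448,647): 190+448 ≤ 647 → not valid
(178,257,426): 178+257 > 426 → valid
(54,411,487): 54+411 ≤ 487 → not valid
1 of the 6 triples forms a triangle.

1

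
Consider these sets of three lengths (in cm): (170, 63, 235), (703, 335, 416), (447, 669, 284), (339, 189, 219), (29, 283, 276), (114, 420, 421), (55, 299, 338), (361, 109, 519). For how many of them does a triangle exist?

6

(63,170,235): 63+170 ≤ 235 → not valid
(335,416,703): 335+416 > 703 → valid
(284,447,669): 284+447 > 669 → valid
(189,219,339): 189+219 > 339 → valid
(29,276,283): 29+276 > 283 → valid
(114,420,421): 114+420 > 421 → valid
(55,299,338): 55+299 > 338 → valid
(109,361,519): 109+361 ≤ 519 → not valid
6 of the 8 triples form a triangle.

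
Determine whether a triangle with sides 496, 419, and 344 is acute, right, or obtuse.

Compare the square of the longest side to the sum of squares of the other two: 344² + 419² = 293897 > 246016 = 496².

acute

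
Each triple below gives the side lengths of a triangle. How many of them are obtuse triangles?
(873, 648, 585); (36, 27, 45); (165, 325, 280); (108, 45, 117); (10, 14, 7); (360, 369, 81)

1

(873,648,585): 585²+648² = 762129 = 873² → right
(36,27,45): 27²+36² = 2025 = 45² → right
(165,325,280): 165²+280² = 105625 = 325² → right
(108,45,117): 45²+108² = 13689 = 117² → right
(10,14,7): 7²+10² = 149 < 196 = 14² → obtuse
(360,369,81): 81²+360² = 136161 = 369² → right
1 of the 6 is obtuse.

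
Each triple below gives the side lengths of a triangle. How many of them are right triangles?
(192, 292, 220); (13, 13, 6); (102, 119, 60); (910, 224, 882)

2

(192,292,220): 192²+220² = 85264 = 292² → right
(13,13,6): 6²+13² = 205 > 169 = 13² → acute
(102,119,60): 60²+102² = 14004 < 14161 = 119² → obtuse
(910,224,882): 224²+882² = 828100 = 910² → right
2 of the 4 are right.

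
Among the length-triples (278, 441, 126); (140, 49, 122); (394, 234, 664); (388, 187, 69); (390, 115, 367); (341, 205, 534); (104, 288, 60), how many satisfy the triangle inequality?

(126,278,441): 126+278 ≤ 441 → not valid
(49,122,140): 49+122 > 140 → valid
(234,394,664): 234+394 ≤ 664 → not valid
(69,187,388): 69+187 ≤ 388 → not valid
(115,367,390): 115+367 > 390 → valid
(205,341,534): 205+341 > 534 → valid
(60,104,288): 60+104 ≤ 288 → not valid
3 of the 7 triples form a triangle.

3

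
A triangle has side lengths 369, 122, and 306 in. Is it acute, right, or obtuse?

Compare the square of the longest side to the sum of squares of the other two: 122² + 306² = 108520 < 136161 = 369².

obtuse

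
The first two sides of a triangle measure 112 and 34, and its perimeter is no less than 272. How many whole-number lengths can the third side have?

Triangle inequality: 78 < x < 146. Perimeter ≥ 272 gives x ≥ 272 − 112 − 34 = 126.
So 126 ≤ x < 146; integers 126 through 145: 20 values.

20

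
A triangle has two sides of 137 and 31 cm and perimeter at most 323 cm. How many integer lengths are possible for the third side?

Triangle inequality: 106 < x < 168. Perimeter ≤ 323 gives x ≤ 323 − 137 − 31 = 155.
So 106 < x ≤ 155; integers 107 through 155: 49 values.

49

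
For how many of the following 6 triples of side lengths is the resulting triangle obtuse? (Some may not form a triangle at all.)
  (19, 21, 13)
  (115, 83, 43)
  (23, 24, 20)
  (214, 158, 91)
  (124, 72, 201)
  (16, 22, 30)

3

(19,21,13): 13²+19² = 530 > 441 = 21² → acute
(115,83,43): 43²+83² = 8738 < 13225 = 115² → obtuse
(23,24,20): 20²+23² = 929 > 576 = 24² → acute
(214,158,91): 91²+158² = 33245 < 45796 = 214² → obtuse
(124,72,201): 72+124 ≤ 201, not a triangle
(16,22,30): 16²+22² = 740 < 900 = 30² → obtuse
3 of the 6 are obtuse.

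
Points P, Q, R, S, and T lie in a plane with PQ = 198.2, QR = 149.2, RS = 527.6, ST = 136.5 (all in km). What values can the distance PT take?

43.7 ≤ PT ≤ 1011.5 km

The maximum is all hops collinear in one direction: 198.2 + 149.2 + 527.6 + 136.5 = 1011.5.
The longest hop is 527.6; the others sum to 483.9. Folding the others back against it leaves at least 527.6 − 483.9 = 43.7.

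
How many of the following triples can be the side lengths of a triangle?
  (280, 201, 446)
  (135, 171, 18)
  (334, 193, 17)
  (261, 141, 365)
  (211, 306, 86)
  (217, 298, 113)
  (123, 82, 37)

3

(201,280,446): 201+280 > 446 → valid
(18,135,171): 18+135 ≤ 171 → not valid
(17,193,334): 17+193 ≤ 334 → not valid
(141,261,365): 141+261 > 365 → valid
(86,211,306): 86+211 ≤ 306 → not valid
(113,217,298): 113+217 > 298 → valid
(37,82,123): 37+82 ≤ 123 → not valid
3 of the 7 triples form a triangle.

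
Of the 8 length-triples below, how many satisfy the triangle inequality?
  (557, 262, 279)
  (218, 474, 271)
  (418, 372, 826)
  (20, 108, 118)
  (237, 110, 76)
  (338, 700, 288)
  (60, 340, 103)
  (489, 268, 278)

(262,279,557): 262+279 ≤ 557 → not valid
(218,271,474): 218+271 > 474 → valid
(372,418,826): 372+418 ≤ 826 → not valid
(20,108,118): 20+108 > 118 → valid
(76,110,237): 76+110 ≤ 237 → not valid
(288,338,700): 288+338 ≤ 700 → not valid
(60,103,340): 60+103 ≤ 340 → not valid
(268,278,489): 268+278 > 489 → valid
3 of the 8 triples form a triangle.

3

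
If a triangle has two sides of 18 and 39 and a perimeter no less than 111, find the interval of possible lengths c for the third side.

54 ≤ c < 57

Triangle inequality alone gives 21 < c < 57.
The perimeter condition gives c ≥ 111 − 18 − 39 = 54.
Intersecting the two: 54 ≤ c < 57.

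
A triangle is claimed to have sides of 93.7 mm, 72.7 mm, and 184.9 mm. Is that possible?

No

The longest side is 184.9, but the other two sum to only 166.4.
166.4 < 184.9, so the triangle inequality fails.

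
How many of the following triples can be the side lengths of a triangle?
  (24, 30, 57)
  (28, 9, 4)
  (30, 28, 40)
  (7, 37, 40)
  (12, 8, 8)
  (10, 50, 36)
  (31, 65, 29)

3

(24,30,57): 24+30 ≤ 57 → not valid
(4,9,28): 4+9 ≤ 28 → not valid
(28,30,40): 28+30 > 40 → valid
(7,37,40): 7+37 > 40 → valid
(8,8,12): 8+8 > 12 → valid
(10,36,50): 10+36 ≤ 50 → not valid
(29,31,65): 29+31 ≤ 65 → not valid
3 of the 7 triples form a triangle.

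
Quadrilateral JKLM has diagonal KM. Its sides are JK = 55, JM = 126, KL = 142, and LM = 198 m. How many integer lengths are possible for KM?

109

From triangle JKM: 71 < KM < 181.
From triangle LKM: 56 < KM < 340.
Intersection: 71 < KM < 181, so integers 72 through 180: 109 values.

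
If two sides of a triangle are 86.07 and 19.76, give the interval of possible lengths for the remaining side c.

By the triangle inequality, c must be less than 86.07 + 19.76 = 105.83 and greater than |86.07 − 19.76| = 66.31.

66.31 < c < 105.83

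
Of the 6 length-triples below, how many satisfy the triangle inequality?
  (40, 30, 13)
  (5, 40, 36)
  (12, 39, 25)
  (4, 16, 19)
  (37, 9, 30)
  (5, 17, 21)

(13,30,40): 13+30 > 40 → valid
(5,36,40): 5+36 > 40 → valid
(12,25,39): 12+25 ≤ 39 → not valid
(4,16,19): 4+16 > 19 → valid
(9,30,37): 9+30 > 37 → valid
(5,17,21): 5+17 > 21 → valid
5 of the 6 triples form a triangle.

5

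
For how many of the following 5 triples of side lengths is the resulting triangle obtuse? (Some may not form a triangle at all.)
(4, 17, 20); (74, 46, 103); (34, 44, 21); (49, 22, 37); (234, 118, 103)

4

(4,17,20): 4²+17² = 305 < 400 = 20² → obtuse
(74,46,103): 46²+74² = 7592 < 10609 = 103² → obtuse
(34,44,21): 21²+34² = 1597 < 1936 = 44² → obtuse
(49,22,37): 22²+37² = 1853 < 2401 = 49² → obtuse
(234,118,103): 103+118 ≤ 234, not a triangle
4 of the 5 are obtuse.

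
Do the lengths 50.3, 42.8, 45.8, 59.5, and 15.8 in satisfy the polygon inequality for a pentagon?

Yes

A pentagon exists iff every side is shorter than the sum of the others — equivalently, the longest side is less than the sum of the rest.
Longest side 59.5 < 154.7 (sum of the remaining 4), so yes.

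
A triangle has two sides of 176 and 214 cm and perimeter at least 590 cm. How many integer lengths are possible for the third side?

190

Triangle inequality: 38 < x < 390. Perimeter ≥ 590 gives x ≥ 590 − 176 − 214 = 200.
So 200 ≤ x < 390; integers 200 through 389: 190 values.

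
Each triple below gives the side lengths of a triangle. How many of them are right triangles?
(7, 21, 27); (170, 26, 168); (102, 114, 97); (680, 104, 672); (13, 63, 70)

(7,21,27): 7²+21² = 490 < 729 = 27² → obtuse
(170,26,168): 26²+168² = 28900 = 170² → right
(102,114,97): 97²+102² = 19813 > 12996 = 114² → acute
(680,104,672): 104²+672² = 462400 = 680² → right
(13,63,70): 13²+63² = 4138 < 4900 = 70² → obtuse
2 of the 5 are right.

2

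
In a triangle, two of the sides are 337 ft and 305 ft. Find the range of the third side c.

By the triangle inequality, c must be less than 337 + 305 = 642 and greater than |337 − 305| = 32.

32 < c < 642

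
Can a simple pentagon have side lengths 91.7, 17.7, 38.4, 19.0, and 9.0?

No

For a pentagon, each side must be shorter than the sum of the others.
Here the longest side is 91.7, but the remaining 4 sides sum to only 84.1.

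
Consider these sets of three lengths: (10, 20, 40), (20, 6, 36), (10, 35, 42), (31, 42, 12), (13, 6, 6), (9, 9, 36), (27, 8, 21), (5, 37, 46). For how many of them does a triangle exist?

(10,20,40): 10+20 ≤ 40 → not valid
(6,20,36): 6+20 ≤ 36 → not valid
(10,35,42): 10+35 > 42 → valid
(12,31,42): 12+31 > 42 → valid
(6,6,13): 6+6 ≤ 13 → not valid
(9,9,36): 9+9 ≤ 36 → not valid
(8,21,27): 8+21 > 27 → valid
(5,37,46): 5+37 ≤ 46 → not valid
3 of the 8 triples form a triangle.

3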